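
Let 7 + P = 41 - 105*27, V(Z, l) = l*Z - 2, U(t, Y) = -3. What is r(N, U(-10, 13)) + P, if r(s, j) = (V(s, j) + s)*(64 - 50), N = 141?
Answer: -6777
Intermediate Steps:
V(Z, l) = -2 + Z*l (V(Z, l) = Z*l - 2 = -2 + Z*l)
r(s, j) = -28 + 14*s + 14*j*s (r(s, j) = ((-2 + s*j) + s)*(64 - 50) = ((-2 + j*s) + s)*14 = (-2 + s + j*s)*14 = -28 + 14*s + 14*j*s)
P = -2801 (P = -7 + (41 - 105*27) = -7 + (41 - 2835) = -7 - 2794 = -2801)
r(N, U(-10, 13)) + P = (-28 + 14*141 + 14*(-3)*141) - 2801 = (-28 + 1974 - 5922) - 2801 = -3976 - 2801 = -6777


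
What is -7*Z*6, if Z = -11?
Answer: 462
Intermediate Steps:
-7*Z*6 = -7*(-11)*6 = 77*6 = 462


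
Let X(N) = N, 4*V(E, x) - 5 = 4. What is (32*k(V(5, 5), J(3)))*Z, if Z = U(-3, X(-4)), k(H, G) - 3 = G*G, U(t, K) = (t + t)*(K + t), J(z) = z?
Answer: 16128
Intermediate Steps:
V(E, x) = 9/4 (V(E, x) = 5/4 + (¼)*4 = 5/4 + 1 = 9/4)
U(t, K) = 2*t*(K + t) (U(t, K) = (2*t)*(K + t) = 2*t*(K + t))
k(H, G) = 3 + G² (k(H, G) = 3 + G*G = 3 + G²)
Z = 42 (Z = 2*(-3)*(-4 - 3) = 2*(-3)*(-7) = 42)
(32*k(V(5, 5), J(3)))*Z = (32*(3 + 3²))*42 = (32*(3 + 9))*42 = (32*12)*42 = 384*42 = 16128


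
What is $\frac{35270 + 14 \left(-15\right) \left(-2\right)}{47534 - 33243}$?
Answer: $\frac{35690}{14291} \approx 2.4974$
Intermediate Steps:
$\frac{35270 + 14 \left(-15\right) \left(-2\right)}{47534 - 33243} = \frac{35270 - -420}{14291} = \left(35270 + 420\right) \frac{1}{14291} = 35690 \cdot \frac{1}{14291} = \frac{35690}{14291}$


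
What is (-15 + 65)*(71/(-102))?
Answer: -1775/51 ≈ -34.804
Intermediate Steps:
(-15 + 65)*(71/(-102)) = 50*(71*(-1/102)) = 50*(-71/102) = -1775/51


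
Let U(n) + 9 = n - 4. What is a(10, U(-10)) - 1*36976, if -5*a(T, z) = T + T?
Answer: -36980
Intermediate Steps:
U(n) = -13 + n (U(n) = -9 + (n - 4) = -9 + (-4 + n) = -13 + n)
a(T, z) = -2*T/5 (a(T, z) = -(T + T)/5 = -2*T/5)
a(10, U(-10)) - 1*36976 = -⅖*10 - 1*36976 = -4 - 36976 = -36980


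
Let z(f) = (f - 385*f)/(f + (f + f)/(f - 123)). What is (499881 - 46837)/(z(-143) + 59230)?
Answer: 2491742/323637 ≈ 7.6992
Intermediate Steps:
z(f) = -384*f/(f + 2*f/(-123 + f)) (z(f) = (-384*f)/(f + (2*f)/(-123 + f)) = (-384*f)/(f + 2*f/(-123 + f)) = -384*f/(f + 2*f/(-123 + f)))
(499881 - 46837)/(z(-143) + 59230) = (499881 - 46837)/(384*(123 - 1*(-143))/(-121 - 143) + 59230) = 453044/(384*(123 + 143)/(-264) + 59230) = 453044/(384*(-1/264)*266 + 59230) = 453044/(-4256/11 + 59230) = 453044/(647274/11) = 453044*(11/647274) = 2491742/323637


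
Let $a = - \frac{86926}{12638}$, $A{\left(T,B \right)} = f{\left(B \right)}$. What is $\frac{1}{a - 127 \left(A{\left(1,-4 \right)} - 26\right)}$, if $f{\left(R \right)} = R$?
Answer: $\frac{6319}{24031927} \approx 0.00026294$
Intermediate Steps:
$A{\left(T,B \right)} = B$
$a = - \frac{43463}{6319}$ ($a = \left(-86926\right) \frac{1}{12638} = - \frac{43463}{6319} \approx -6.8781$)
$\frac{1}{a - 127 \left(A{\left(1,-4 \right)} - 26\right)} = \frac{1}{- \frac{43463}{6319} - 127 \left(-4 - 26\right)} = \frac{1}{- \frac{43463}{6319} - -3810} = \frac{1}{- \frac{43463}{6319} + 3810} = \frac{1}{\frac{24031927}{6319}} = \frac{6319}{24031927}$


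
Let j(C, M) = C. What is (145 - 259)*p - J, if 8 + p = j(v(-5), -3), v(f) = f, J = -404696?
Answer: 406178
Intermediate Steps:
p = -13 (p = -8 - 5 = -13)
(145 - 259)*p - J = (145 - 259)*(-13) - 1*(-404696) = -114*(-13) + 404696 = 1482 + 404696 = 406178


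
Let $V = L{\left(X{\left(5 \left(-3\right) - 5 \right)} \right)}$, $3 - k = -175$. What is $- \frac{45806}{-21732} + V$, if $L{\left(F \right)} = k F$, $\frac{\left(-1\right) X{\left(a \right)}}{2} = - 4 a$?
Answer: $- \frac{309440777}{10866} \approx -28478.0$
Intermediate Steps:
$k = 178$ ($k = 3 - -175 = 3 + 175 = 178$)
$X{\left(a \right)} = 8 a$ ($X{\left(a \right)} = - 2 \left(- 4 a\right) = 8 a$)
$L{\left(F \right)} = 178 F$
$V = -28480$ ($V = 178 \cdot 8 \left(5 \left(-3\right) - 5\right) = 178 \cdot 8 \left(-15 - 5\right) = 178 \cdot 8 \left(-20\right) = 178 \left(-160\right) = -28480$)
$- \frac{45806}{-21732} + V = - \frac{45806}{-21732} - 28480 = \left(-45806\right) \left(- \frac{1}{21732}\right) - 28480 = \frac{22903}{10866} - 28480 = - \frac{309440777}{10866}$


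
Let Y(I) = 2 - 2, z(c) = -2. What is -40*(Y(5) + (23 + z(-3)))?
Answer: -840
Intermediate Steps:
Y(I) = 0
-40*(Y(5) + (23 + z(-3))) = -40*(0 + (23 - 2)) = -40*(0 + 21) = -40*21 = -840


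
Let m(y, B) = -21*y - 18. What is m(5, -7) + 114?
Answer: -9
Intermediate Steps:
m(y, B) = -18 - 21*y
m(5, -7) + 114 = (-18 - 21*5) + 114 = (-18 - 105) + 114 = -123 + 114 = -9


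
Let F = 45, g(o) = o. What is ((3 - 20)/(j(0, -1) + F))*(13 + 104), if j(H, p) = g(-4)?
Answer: -1989/41 ≈ -48.512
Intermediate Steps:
j(H, p) = -4
((3 - 20)/(j(0, -1) + F))*(13 + 104) = ((3 - 20)/(-4 + 45))*(13 + 104) = -17/41*117 = -1989/41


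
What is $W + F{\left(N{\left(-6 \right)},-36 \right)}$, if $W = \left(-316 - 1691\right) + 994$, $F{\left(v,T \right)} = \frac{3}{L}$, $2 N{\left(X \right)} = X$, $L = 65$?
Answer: $- \frac{65842}{65} \approx -1013.0$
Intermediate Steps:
$N{\left(X \right)} = \frac{X}{2}$
$F{\left(v,T \right)} = \frac{3}{65}$
$W = -1013$ ($W = -2007 + 994 = -1013$)
$W + F{\left(N{\left(-6 \right)},-36 \right)} = -1013 + \frac{3}{65} = - \frac{65842}{65}$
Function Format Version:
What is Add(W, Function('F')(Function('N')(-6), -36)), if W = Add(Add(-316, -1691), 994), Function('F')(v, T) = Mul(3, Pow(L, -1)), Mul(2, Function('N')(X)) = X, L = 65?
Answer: Rational(-65842, 65) ≈ -1013.0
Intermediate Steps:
Function('N')(X) = Mul(Rational(1, 2), X)
Function('F')(v, T) = Rational(3, 65) (Function('F')(v, T) = Mul(3, Pow(65, -1)) = Mul(3, Rational(1, 65)) = Rational(3, 65))
W = -1013 (W = Add(-2007, 994) = -1013)
Add(W, Function('F')(Function('N')(-6), -36)) = Add(-1013, Rational(3, 65)) = Rational(-65842, 65)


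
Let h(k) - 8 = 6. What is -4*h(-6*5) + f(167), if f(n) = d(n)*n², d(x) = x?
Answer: 4657407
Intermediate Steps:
h(k) = 14 (h(k) = 8 + 6 = 14)
f(n) = n³ (f(n) = n*n² = n³)
-4*h(-6*5) + f(167) = -4*14 + 167³ = -56 + 4657463 = 4657407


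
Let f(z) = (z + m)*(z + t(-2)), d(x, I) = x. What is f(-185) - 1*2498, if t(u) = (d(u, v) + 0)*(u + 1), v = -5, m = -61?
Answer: 42520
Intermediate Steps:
t(u) = u*(1 + u) (t(u) = (u + 0)*(u + 1) = u*(1 + u))
f(z) = (-61 + z)*(2 + z) (f(z) = (z - 61)*(z - 2*(1 - 2)) = (-61 + z)*(z - 2*(-1)) = (-61 + z)*(z + 2) = (-61 + z)*(2 + z))
f(-185) - 1*2498 = (-122 + (-185)² - 59*(-185)) - 1*2498 = (-122 + 34225 + 10915) - 2498 = 45018 - 2498 = 42520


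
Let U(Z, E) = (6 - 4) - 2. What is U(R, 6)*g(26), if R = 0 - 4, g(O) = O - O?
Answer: 0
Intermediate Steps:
g(O) = 0
R = -4
U(Z, E) = 0 (U(Z, E) = 2 - 2 = 0)
U(R, 6)*g(26) = 0*0 = 0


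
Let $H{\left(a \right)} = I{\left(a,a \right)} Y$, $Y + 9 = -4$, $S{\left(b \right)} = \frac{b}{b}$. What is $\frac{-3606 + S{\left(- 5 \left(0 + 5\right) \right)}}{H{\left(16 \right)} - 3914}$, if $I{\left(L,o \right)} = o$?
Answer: $\frac{3605}{4122} \approx 0.87458$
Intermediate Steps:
$S{\left(b \right)} = 1$
$Y = -13$ ($Y = -9 - 4 = -13$)
$H{\left(a \right)} = - 13 a$ ($H{\left(a \right)} = a \left(-13\right) = - 13 a$)
$\frac{-3606 + S{\left(- 5 \left(0 + 5\right) \right)}}{H{\left(16 \right)} - 3914} = \frac{-3606 + 1}{\left(-13\right) 16 - 3914} = - \frac{3605}{-208 - 3914} = - \frac{3605}{-4122} = \left(-3605\right) \left(- \frac{1}{4122}\right) = \frac{3605}{4122}$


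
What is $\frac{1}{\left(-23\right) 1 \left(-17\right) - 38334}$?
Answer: $- \frac{1}{37943} \approx -2.6355 \cdot 10^{-5}$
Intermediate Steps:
$\frac{1}{\left(-23\right) 1 \left(-17\right) - 38334} = \frac{1}{\left(-23\right) \left(-17\right) - 38334} = \frac{1}{391 - 38334} = \frac{1}{-37943} = - \frac{1}{37943}$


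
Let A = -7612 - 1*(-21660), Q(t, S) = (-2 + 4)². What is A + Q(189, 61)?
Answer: 14052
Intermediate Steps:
Q(t, S) = 4 (Q(t, S) = 2² = 4)
A = 14048 (A = -7612 + 21660 = 14048)
A + Q(189, 61) = 14048 + 4 = 14052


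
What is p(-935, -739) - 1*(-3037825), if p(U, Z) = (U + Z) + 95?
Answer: 3036246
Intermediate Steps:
p(U, Z) = 95 + U + Z
p(-935, -739) - 1*(-3037825) = (95 - 935 - 739) - 1*(-3037825) = -1579 + 3037825 = 3036246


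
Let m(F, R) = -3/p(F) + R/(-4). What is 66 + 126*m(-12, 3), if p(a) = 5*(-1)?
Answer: 471/10 ≈ 47.100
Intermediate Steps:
p(a) = -5
m(F, R) = 3/5 - R/4 (m(F, R) = -3/(-5) + R/(-4) = -3*(-1/5) + R*(-1/4) = 3/5 - R/4)
66 + 126*m(-12, 3) = 66 + 126*(3/5 - 1/4*3) = 66 + 126*(3/5 - 3/4) = 66 + 126*(-3/20) = 66 - 189/10 = 471/10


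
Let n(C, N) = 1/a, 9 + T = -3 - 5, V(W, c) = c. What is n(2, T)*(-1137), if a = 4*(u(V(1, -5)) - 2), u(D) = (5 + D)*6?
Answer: 1137/8 ≈ 142.13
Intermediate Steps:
u(D) = 30 + 6*D
a = -8 (a = 4*((30 + 6*(-5)) - 2) = 4*((30 - 30) - 2) = 4*(0 - 2) = 4*(-2) = -8)
T = -17 (T = -9 + (-3 - 5) = -9 - 8 = -17)
n(C, N) = -⅛ (n(C, N) = 1/(-8) = -⅛)
n(2, T)*(-1137) = -⅛*(-1137) = 1137/8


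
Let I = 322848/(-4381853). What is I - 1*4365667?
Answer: -19129711363799/4381853 ≈ -4.3657e+6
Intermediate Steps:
I = -322848/4381853 (I = 322848*(-1/4381853) = -322848/4381853 ≈ -0.073678)
I - 1*4365667 = -322848/4381853 - 1*4365667 = -322848/4381853 - 4365667 = -19129711363799/4381853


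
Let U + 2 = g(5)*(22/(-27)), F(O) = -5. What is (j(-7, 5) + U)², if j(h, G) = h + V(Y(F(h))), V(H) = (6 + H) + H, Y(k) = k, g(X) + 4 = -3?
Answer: 38809/729 ≈ 53.236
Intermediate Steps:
g(X) = -7 (g(X) = -4 - 3 = -7)
V(H) = 6 + 2*H
U = 100/27 (U = -2 - 154/(-27) = -2 - 154*(-1)/27 = -2 - 7*(-22/27) = -2 + 154/27 = 100/27 ≈ 3.7037)
j(h, G) = -4 + h (j(h, G) = h + (6 + 2*(-5)) = h + (6 - 10) = h - 4 = -4 + h)
(j(-7, 5) + U)² = ((-4 - 7) + 100/27)² = (-11 + 100/27)² = (-197/27)² = 38809/729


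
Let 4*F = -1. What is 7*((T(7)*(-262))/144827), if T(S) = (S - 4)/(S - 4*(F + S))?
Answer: 2751/1448270 ≈ 0.0018995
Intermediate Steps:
F = -¼ (F = (¼)*(-1) = -¼ ≈ -0.25000)
T(S) = (-4 + S)/(1 - 3*S) (T(S) = (S - 4)/(S - 4*(-¼ + S)) = (-4 + S)/(S + (1 - 4*S)) = (-4 + S)/(1 - 3*S))
7*((T(7)*(-262))/144827) = 7*((((4 - 1*7)/(-1 + 3*7))*(-262))/144827) = 7*((((4 - 7)/(-1 + 21))*(-262))*(1/144827)) = 7*(((-3/20)*(-262))*(1/144827)) = 7*((((1/20)*(-3))*(-262))*(1/144827)) = 7*(-3/20*(-262)*(1/144827)) = 7*((393/10)*(1/144827)) = 7*(393/1448270) = 2751/1448270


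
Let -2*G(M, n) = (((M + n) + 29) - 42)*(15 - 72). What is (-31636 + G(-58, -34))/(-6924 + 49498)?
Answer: -69257/85148 ≈ -0.81337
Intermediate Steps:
G(M, n) = -741/2 + 57*M/2 + 57*n/2 (G(M, n) = -(((M + n) + 29) - 42)*(15 - 72)/2 = -((29 + M + n) - 42)*(-57)/2 = -(-13 + M + n)*(-57)/2 = -(741 - 57*M - 57*n)/2 = -741/2 + 57*M/2 + 57*n/2)
(-31636 + G(-58, -34))/(-6924 + 49498) = (-31636 + (-741/2 + (57/2)*(-58) + (57/2)*(-34)))/(-6924 + 49498) = (-31636 + (-741/2 - 1653 - 969))/42574 = (-31636 - 5985/2)*(1/42574) = -69257/2*1/42574 = -69257/85148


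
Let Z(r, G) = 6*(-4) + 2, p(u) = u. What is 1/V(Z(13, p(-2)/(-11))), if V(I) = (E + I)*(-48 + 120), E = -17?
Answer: -1/2808 ≈ -0.00035613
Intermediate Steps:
Z(r, G) = -22 (Z(r, G) = -24 + 2 = -22)
V(I) = -1224 + 72*I (V(I) = (-17 + I)*(-48 + 120) = (-17 + I)*72 = -1224 + 72*I)
1/V(Z(13, p(-2)/(-11))) = 1/(-1224 + 72*(-22)) = 1/(-1224 - 1584) = 1/(-2808) = -1/2808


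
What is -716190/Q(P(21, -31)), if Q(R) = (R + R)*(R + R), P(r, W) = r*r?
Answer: -119365/129654 ≈ -0.92064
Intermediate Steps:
P(r, W) = r²
Q(R) = 4*R² (Q(R) = (2*R)*(2*R) = 4*R²)
-716190/Q(P(21, -31)) = -716190/(4*(21²)²) = -716190/(4*441²) = -716190/(4*194481) = -716190/777924 = -716190*1/777924 = -119365/129654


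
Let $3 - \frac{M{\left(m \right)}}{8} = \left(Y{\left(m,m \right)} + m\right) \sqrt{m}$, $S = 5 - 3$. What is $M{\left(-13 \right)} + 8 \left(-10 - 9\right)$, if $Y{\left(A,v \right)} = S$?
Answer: $-128 + 88 i \sqrt{13} \approx -128.0 + 317.29 i$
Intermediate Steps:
$S = 2$
$Y{\left(A,v \right)} = 2$
$M{\left(m \right)} = 24 - 8 \sqrt{m} \left(2 + m\right)$ ($M{\left(m \right)} = 24 - 8 \left(2 + m\right) \sqrt{m} = 24 - 8 \sqrt{m} \left(2 + m\right)$)
$M{\left(-13 \right)} + 8 \left(-10 - 9\right) = \left(24 - 16 \sqrt{-13} - 8 \left(-13\right)^{\frac{3}{2}}\right) + 8 \left(-10 - 9\right) = \left(24 - 16 i \sqrt{13} - 8 \left(- 13 i \sqrt{13}\right)\right) + 8 \left(-19\right) = \left(24 - 16 i \sqrt{13} + 104 i \sqrt{13}\right) - 152 = \left(24 + 88 i \sqrt{13}\right) - 152 = -128 + 88 i \sqrt{13}$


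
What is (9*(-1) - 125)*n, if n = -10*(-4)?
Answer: -5360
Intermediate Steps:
n = 40
(9*(-1) - 125)*n = (9*(-1) - 125)*40 = (-9 - 125)*40 = -134*40 = -5360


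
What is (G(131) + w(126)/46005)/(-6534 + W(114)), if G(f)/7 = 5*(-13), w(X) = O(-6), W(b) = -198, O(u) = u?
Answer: 2325809/34411740 ≈ 0.067588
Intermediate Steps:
w(X) = -6
G(f) = -455 (G(f) = 7*(5*(-13)) = 7*(-65) = -455)
(G(131) + w(126)/46005)/(-6534 + W(114)) = (-455 - 6/46005)/(-6534 - 198) = (-455 - 6*1/46005)/(-6732) = (-455 - 2/15335)*(-1/6732) = -6977427/15335*(-1/6732) = 2325809/34411740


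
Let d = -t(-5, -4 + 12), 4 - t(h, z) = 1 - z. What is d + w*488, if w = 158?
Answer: 77093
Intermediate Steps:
t(h, z) = 3 + z (t(h, z) = 4 - (1 - z) = 4 + (-1 + z) = 3 + z)
d = -11 (d = -(3 + (-4 + 12)) = -(3 + 8) = -1*11 = -11)
d + w*488 = -11 + 158*488 = -11 + 77104 = 77093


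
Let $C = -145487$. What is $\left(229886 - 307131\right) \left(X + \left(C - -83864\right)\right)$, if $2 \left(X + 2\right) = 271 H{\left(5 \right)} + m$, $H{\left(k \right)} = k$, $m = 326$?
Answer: $\frac{9390597405}{2} \approx 4.6953 \cdot 10^{9}$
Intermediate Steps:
$X = \frac{1677}{2}$ ($X = -2 + \frac{271 \cdot 5 + 326}{2} = -2 + \frac{1355 + 326}{2} = -2 + \frac{1}{2} \cdot 1681 = -2 + \frac{1681}{2} = \frac{1677}{2} \approx 838.5$)
$\left(229886 - 307131\right) \left(X + \left(C - -83864\right)\right) = \left(229886 - 307131\right) \left(\frac{1677}{2} - 61623\right) = - 77245 \left(\frac{1677}{2} + \left(-145487 + 83864\right)\right) = - 77245 \left(\frac{1677}{2} - 61623\right) = \left(-77245\right) \left(- \frac{121569}{2}\right) = \frac{9390597405}{2}$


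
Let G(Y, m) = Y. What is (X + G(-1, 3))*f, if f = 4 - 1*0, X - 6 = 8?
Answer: 52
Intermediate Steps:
X = 14 (X = 6 + 8 = 14)
f = 4 (f = 4 + 0 = 4)
(X + G(-1, 3))*f = (14 - 1)*4 = 13*4 = 52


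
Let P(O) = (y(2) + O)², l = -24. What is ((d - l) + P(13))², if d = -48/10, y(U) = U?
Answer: 1490841/25 ≈ 59634.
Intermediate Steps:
d = -24/5 (d = -48*⅒ = -24/5 ≈ -4.8000)
P(O) = (2 + O)²
((d - l) + P(13))² = ((-24/5 - 1*(-24)) + (2 + 13)²)² = ((-24/5 + 24) + 15²)² = (96/5 + 225)² = (1221/5)² = 1490841/25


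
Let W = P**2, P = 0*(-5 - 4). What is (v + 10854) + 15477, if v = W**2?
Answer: 26331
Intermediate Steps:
P = 0 (P = 0*(-9) = 0)
W = 0 (W = 0**2 = 0)
v = 0 (v = 0**2 = 0)
(v + 10854) + 15477 = (0 + 10854) + 15477 = 10854 + 15477 = 26331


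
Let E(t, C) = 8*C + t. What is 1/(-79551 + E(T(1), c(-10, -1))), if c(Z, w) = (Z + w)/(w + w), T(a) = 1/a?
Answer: -1/79506 ≈ -1.2578e-5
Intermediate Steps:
c(Z, w) = (Z + w)/(2*w) (c(Z, w) = (Z + w)/((2*w)) = (Z + w)*(1/(2*w)) = (Z + w)/(2*w))
E(t, C) = t + 8*C
1/(-79551 + E(T(1), c(-10, -1))) = 1/(-79551 + (1/1 + 8*((½)*(-10 - 1)/(-1)))) = 1/(-79551 + (1 + 8*((½)*(-1)*(-11)))) = 1/(-79551 + (1 + 8*(11/2))) = 1/(-79551 + (1 + 44)) = 1/(-79551 + 45) = 1/(-79506) = -1/79506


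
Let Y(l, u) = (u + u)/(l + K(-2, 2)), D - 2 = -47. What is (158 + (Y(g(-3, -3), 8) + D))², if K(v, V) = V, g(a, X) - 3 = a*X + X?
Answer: 1585081/121 ≈ 13100.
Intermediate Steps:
g(a, X) = 3 + X + X*a (g(a, X) = 3 + (a*X + X) = 3 + (X*a + X) = 3 + (X + X*a) = 3 + X + X*a)
D = -45 (D = 2 - 47 = -45)
Y(l, u) = 2*u/(2 + l) (Y(l, u) = (u + u)/(l + 2) = (2*u)/(2 + l) = 2*u/(2 + l))
(158 + (Y(g(-3, -3), 8) + D))² = (158 + (2*8/(2 + (3 - 3 - 3*(-3))) - 45))² = (158 + (2*8/(2 + (3 - 3 + 9)) - 45))² = (158 + (2*8/(2 + 9) - 45))² = (158 + (2*8/11 - 45))² = (158 + (2*8*(1/11) - 45))² = (158 + (16/11 - 45))² = (158 - 479/11)² = (1259/11)² = 1585081/121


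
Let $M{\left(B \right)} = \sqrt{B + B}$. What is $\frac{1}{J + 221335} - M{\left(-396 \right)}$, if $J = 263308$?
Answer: $\frac{1}{484643} - 6 i \sqrt{22} \approx 2.0634 \cdot 10^{-6} - 28.142 i$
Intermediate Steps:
$M{\left(B \right)} = \sqrt{2} \sqrt{B}$ ($M{\left(B \right)} = \sqrt{2 B} = \sqrt{2} \sqrt{B}$)
$\frac{1}{J + 221335} - M{\left(-396 \right)} = \frac{1}{263308 + 221335} - \sqrt{2} \sqrt{-396} = \frac{1}{484643} - \sqrt{2} \cdot 6 i \sqrt{11} = \frac{1}{484643} - 6 i \sqrt{22}$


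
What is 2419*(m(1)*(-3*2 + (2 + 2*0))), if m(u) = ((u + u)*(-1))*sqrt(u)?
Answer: 19352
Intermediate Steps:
m(u) = -2*u**(3/2) (m(u) = ((2*u)*(-1))*sqrt(u) = (-2*u)*sqrt(u) = -2*u**(3/2))
2419*(m(1)*(-3*2 + (2 + 2*0))) = 2419*((-2*1**(3/2))*(-3*2 + (2 + 2*0))) = 2419*((-2*1)*(-6 + (2 + 0))) = 2419*(-2*(-6 + 2)) = 2419*(-2*(-4)) = 2419*8 = 19352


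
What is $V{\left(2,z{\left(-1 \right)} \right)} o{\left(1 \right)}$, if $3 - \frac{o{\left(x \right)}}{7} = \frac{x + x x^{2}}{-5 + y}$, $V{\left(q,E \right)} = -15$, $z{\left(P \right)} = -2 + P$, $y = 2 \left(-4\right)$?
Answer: $- \frac{4305}{13} \approx -331.15$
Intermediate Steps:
$y = -8$
$o{\left(x \right)} = 21 + \frac{7 x}{13} + \frac{7 x^{3}}{13}$ ($o{\left(x \right)} = 21 - 7 \frac{x + x x^{2}}{-5 - 8} = 21 - 7 \frac{x + x^{3}}{-13} = 21 - 7 \left(x + x^{3}\right) \left(- \frac{1}{13}\right) = 21 - 7 \left(- \frac{x}{13} - \frac{x^{3}}{13}\right) = 21 + \left(\frac{7 x}{13} + \frac{7 x^{3}}{13}\right) = 21 + \frac{7 x}{13} + \frac{7 x^{3}}{13}$)
$V{\left(2,z{\left(-1 \right)} \right)} o{\left(1 \right)} = - 15 \left(21 + \frac{7}{13} \cdot 1 + \frac{7 \cdot 1^{3}}{13}\right) = - 15 \left(21 + \frac{7}{13} + \frac{7}{13} \cdot 1\right) = - 15 \left(21 + \frac{7}{13} + \frac{7}{13}\right) = \left(-15\right) \frac{287}{13} = - \frac{4305}{13}$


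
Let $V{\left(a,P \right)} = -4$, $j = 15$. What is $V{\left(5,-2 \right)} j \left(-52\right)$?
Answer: $3120$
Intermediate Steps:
$V{\left(5,-2 \right)} j \left(-52\right) = - 4 \cdot 15 \left(-52\right) = \left(-4\right) \left(-780\right) = 3120$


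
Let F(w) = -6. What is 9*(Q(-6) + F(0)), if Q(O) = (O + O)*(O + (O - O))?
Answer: 594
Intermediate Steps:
Q(O) = 2*O**2 (Q(O) = (2*O)*(O + 0) = (2*O)*O = 2*O**2)
9*(Q(-6) + F(0)) = 9*(2*(-6)**2 - 6) = 9*(2*36 - 6) = 9*(72 - 6) = 9*66 = 594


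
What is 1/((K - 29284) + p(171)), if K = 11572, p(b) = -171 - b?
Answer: -1/18054 ≈ -5.5389e-5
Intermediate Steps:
1/((K - 29284) + p(171)) = 1/((11572 - 29284) + (-171 - 1*171)) = 1/(-17712 + (-171 - 171)) = 1/(-17712 - 342) = 1/(-18054) = -1/18054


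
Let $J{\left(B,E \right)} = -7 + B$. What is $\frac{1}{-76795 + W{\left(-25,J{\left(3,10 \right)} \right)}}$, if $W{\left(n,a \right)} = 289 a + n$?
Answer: $- \frac{1}{77976} \approx -1.2824 \cdot 10^{-5}$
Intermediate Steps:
$W{\left(n,a \right)} = n + 289 a$
$\frac{1}{-76795 + W{\left(-25,J{\left(3,10 \right)} \right)}} = \frac{1}{-76795 + \left(-25 + 289 \left(-7 + 3\right)\right)} = \frac{1}{-76795 + \left(-25 + 289 \left(-4\right)\right)} = \frac{1}{-76795 - 1181} = \frac{1}{-77976} = - \frac{1}{77976}$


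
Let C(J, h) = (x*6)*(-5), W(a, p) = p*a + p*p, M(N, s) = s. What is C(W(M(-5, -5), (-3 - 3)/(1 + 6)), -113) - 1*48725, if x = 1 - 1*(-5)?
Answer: -48905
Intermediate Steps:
x = 6 (x = 1 + 5 = 6)
W(a, p) = p² + a*p (W(a, p) = a*p + p² = p² + a*p)
C(J, h) = -180 (C(J, h) = (6*6)*(-5) = 36*(-5) = -180)
C(W(M(-5, -5), (-3 - 3)/(1 + 6)), -113) - 1*48725 = -180 - 1*48725 = -180 - 48725 = -48905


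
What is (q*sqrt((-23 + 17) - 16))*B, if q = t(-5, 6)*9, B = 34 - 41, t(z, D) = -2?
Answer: 126*I*sqrt(22) ≈ 590.99*I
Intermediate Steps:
B = -7
q = -18 (q = -2*9 = -18)
(q*sqrt((-23 + 17) - 16))*B = -18*sqrt((-23 + 17) - 16)*(-7) = -18*sqrt(-6 - 16)*(-7) = -18*I*sqrt(22)*(-7) = 126*I*sqrt(22)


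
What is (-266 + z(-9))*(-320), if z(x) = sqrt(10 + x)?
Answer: 84800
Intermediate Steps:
(-266 + z(-9))*(-320) = (-266 + sqrt(10 - 9))*(-320) = (-266 + sqrt(1))*(-320) = (-266 + 1)*(-320) = -265*(-320) = 84800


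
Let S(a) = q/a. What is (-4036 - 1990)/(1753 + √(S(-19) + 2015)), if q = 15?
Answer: -200707982/58348901 + 6026*√727130/58348901 ≈ -3.3517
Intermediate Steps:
S(a) = 15/a
(-4036 - 1990)/(1753 + √(S(-19) + 2015)) = (-4036 - 1990)/(1753 + √(15/(-19) + 2015)) = -6026/(1753 + √(15*(-1/19) + 2015)) = -6026/(1753 + √(-15/19 + 2015)) = -6026/(1753 + √(38270/19)) = -6026/(1753 + √727130/19)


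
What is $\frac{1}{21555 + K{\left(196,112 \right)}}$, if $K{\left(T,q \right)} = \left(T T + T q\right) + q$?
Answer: $\frac{1}{82035} \approx 1.219 \cdot 10^{-5}$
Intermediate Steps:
$K{\left(T,q \right)} = q + T^{2} + T q$ ($K{\left(T,q \right)} = \left(T^{2} + T q\right) + q = q + T^{2} + T q$)
$\frac{1}{21555 + K{\left(196,112 \right)}} = \frac{1}{21555 + \left(112 + 196^{2} + 196 \cdot 112\right)} = \frac{1}{21555 + \left(112 + 38416 + 21952\right)} = \frac{1}{21555 + 60480} = \frac{1}{82035}$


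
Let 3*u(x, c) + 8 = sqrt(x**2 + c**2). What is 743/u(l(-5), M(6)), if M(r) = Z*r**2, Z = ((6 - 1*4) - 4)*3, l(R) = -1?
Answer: 5944/15531 + 743*sqrt(46657)/15531 ≈ 10.716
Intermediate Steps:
Z = -6 (Z = ((6 - 4) - 4)*3 = (2 - 4)*3 = -2*3 = -6)
M(r) = -6*r**2
u(x, c) = -8/3 + sqrt(c**2 + x**2)/3 (u(x, c) = -8/3 + sqrt(x**2 + c**2)/3 = -8/3 + sqrt(c**2 + x**2)/3)
743/u(l(-5), M(6)) = 743/(-8/3 + sqrt((-6*6**2)**2 + (-1)**2)/3) = 743/(-8/3 + sqrt((-6*36)**2 + 1)/3) = 743/(-8/3 + sqrt((-216)**2 + 1)/3) = 743/(-8/3 + sqrt(46656 + 1)/3) = 743/(-8/3 + sqrt(46657)/3)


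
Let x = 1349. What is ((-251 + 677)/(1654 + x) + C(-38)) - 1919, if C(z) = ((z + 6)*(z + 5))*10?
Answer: 8649783/1001 ≈ 8641.1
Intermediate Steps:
C(z) = 10*(5 + z)*(6 + z) (C(z) = ((6 + z)*(5 + z))*10 = ((5 + z)*(6 + z))*10 = 10*(5 + z)*(6 + z))
((-251 + 677)/(1654 + x) + C(-38)) - 1919 = ((-251 + 677)/(1654 + 1349) + (300 + 10*(-38)² + 110*(-38))) - 1919 = (426/3003 + (300 + 10*1444 - 4180)) - 1919 = (426*(1/3003) + (300 + 14440 - 4180)) - 1919 = (142/1001 + 10560) - 1919 = 10570702/1001 - 1919 = 8649783/1001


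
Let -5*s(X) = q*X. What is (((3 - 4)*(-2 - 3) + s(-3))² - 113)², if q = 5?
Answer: 2401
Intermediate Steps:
s(X) = -X
(((3 - 4)*(-2 - 3) + s(-3))² - 113)² = (((3 - 4)*(-2 - 3) - 1*(-3))² - 113)² = ((-1*(-5) + 3)² - 113)² = ((5 + 3)² - 113)² = (8² - 113)² = (64 - 113)² = (-49)² = 2401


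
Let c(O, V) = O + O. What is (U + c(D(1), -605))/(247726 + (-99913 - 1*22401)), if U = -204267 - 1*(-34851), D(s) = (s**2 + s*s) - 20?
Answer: -14121/10451 ≈ -1.3512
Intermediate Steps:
D(s) = -20 + 2*s**2 (D(s) = (s**2 + s**2) - 20 = 2*s**2 - 20 = -20 + 2*s**2)
U = -169416 (U = -204267 + 34851 = -169416)
c(O, V) = 2*O
(U + c(D(1), -605))/(247726 + (-99913 - 1*22401)) = (-169416 + 2*(-20 + 2*1**2))/(247726 + (-99913 - 1*22401)) = (-169416 + 2*(-20 + 2*1))/(247726 + (-99913 - 22401)) = (-169416 + 2*(-20 + 2))/(247726 - 122314) = (-169416 + 2*(-18))/125412 = (-169416 - 36)*(1/125412) = -169452*1/125412 = -14121/10451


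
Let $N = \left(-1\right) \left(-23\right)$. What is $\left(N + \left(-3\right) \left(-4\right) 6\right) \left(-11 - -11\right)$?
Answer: $0$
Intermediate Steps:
$N = 23$
$\left(N + \left(-3\right) \left(-4\right) 6\right) \left(-11 - -11\right) = \left(23 + \left(-3\right) \left(-4\right) 6\right) \left(-11 - -11\right) = \left(23 + 12 \cdot 6\right) \left(-11 + 11\right) = \left(23 + 72\right) 0 = 95 \cdot 0 = 0$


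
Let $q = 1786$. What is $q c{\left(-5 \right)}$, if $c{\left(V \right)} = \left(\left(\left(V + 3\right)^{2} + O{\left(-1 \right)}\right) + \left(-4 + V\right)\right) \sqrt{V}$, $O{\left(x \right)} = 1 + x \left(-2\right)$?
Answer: $- 3572 i \sqrt{5} \approx - 7987.2 i$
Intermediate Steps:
$O{\left(x \right)} = 1 - 2 x$
$c{\left(V \right)} = \sqrt{V} \left(-1 + V + \left(3 + V\right)^{2}\right)$ ($c{\left(V \right)} = \left(\left(\left(V + 3\right)^{2} + \left(1 - -2\right)\right) + \left(-4 + V\right)\right) \sqrt{V} = \left(\left(\left(3 + V\right)^{2} + \left(1 + 2\right)\right) + \left(-4 + V\right)\right) \sqrt{V} = \left(\left(\left(3 + V\right)^{2} + 3\right) + \left(-4 + V\right)\right) \sqrt{V} = \left(\left(3 + \left(3 + V\right)^{2}\right) + \left(-4 + V\right)\right) \sqrt{V} = \left(-1 + V + \left(3 + V\right)^{2}\right) \sqrt{V} = \sqrt{V} \left(-1 + V + \left(3 + V\right)^{2}\right)$)
$q c{\left(-5 \right)} = 1786 \sqrt{-5} \left(-1 - 5 + \left(3 - 5\right)^{2}\right) = 1786 i \sqrt{5} \left(-1 - 5 + \left(-2\right)^{2}\right) = 1786 i \sqrt{5} \left(-1 - 5 + 4\right) = 1786 i \sqrt{5} \left(-2\right) = 1786 \left(- 2 i \sqrt{5}\right) = - 3572 i \sqrt{5}$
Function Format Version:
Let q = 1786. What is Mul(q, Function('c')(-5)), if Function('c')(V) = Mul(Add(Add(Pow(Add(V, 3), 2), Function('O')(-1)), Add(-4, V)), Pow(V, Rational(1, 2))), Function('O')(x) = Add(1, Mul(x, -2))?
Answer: Mul(-3572, I, Pow(5, Rational(1, 2))) ≈ Mul(-7987.2, I)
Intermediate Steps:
Function('O')(x) = Add(1, Mul(-2, x))
Function('c')(V) = Mul(Pow(V, Rational(1, 2)), Add(-1, V, Pow(Add(3, V), 2))) (Function('c')(V) = Mul(Add(Add(Pow(Add(V, 3), 2), Add(1, Mul(-2, -1))), Add(-4, V)), Pow(V, Rational(1, 2))) = Mul(Add(Add(Pow(Add(3, V), 2), Add(1, 2)), Add(-4, V)), Pow(V, Rational(1, 2))) = Mul(Add(Add(Pow(Add(3, V), 2), 3), Add(-4, V)), Pow(V, Rational(1, 2))) = Mul(Add(Add(3, Pow(Add(3, V), 2)), Add(-4, V)), Pow(V, Rational(1, 2))) = Mul(Add(-1, V, Pow(Add(3, V), 2)), Pow(V, Rational(1, 2))) = Mul(Pow(V, Rational(1, 2)), Add(-1, V, Pow(Add(3, V), 2))))
Mul(q, Function('c')(-5)) = Mul(1786, Mul(Pow(-5, Rational(1, 2)), Add(-1, -5, Pow(Add(3, -5), 2)))) = Mul(1786, Mul(Mul(I, Pow(5, Rational(1, 2))), Add(-1, -5, Pow(-2, 2)))) = Mul(1786, Mul(Mul(I, Pow(5, Rational(1, 2))), Add(-1, -5, 4))) = Mul(1786, Mul(Mul(I, Pow(5, Rational(1, 2))), -2)) = Mul(1786, Mul(-2, I, Pow(5, Rational(1, 2)))) = Mul(-3572, I, Pow(5, Rational(1, 2)))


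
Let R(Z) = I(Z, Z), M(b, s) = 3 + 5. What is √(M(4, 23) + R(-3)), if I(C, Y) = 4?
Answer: 2*√3 ≈ 3.4641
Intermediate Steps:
M(b, s) = 8
R(Z) = 4
√(M(4, 23) + R(-3)) = √(8 + 4) = √12 = 2*√3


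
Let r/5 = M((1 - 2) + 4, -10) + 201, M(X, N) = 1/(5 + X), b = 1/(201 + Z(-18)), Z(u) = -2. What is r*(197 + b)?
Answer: 78849045/398 ≈ 1.9811e+5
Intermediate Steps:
b = 1/199 (b = 1/(201 - 2) = 1/199 ≈ 0.0050251)
r = 8045/8 (r = 5*(1/(5 + ((1 - 2) + 4)) + 201) = 5*(1/(5 + (-1 + 4)) + 201) = 5*(1/(5 + 3) + 201) = 5*(1/8 + 201) = 5*(⅛ + 201) = 5*(1609/8) = 8045/8 ≈ 1005.6)
r*(197 + b) = 8045*(197 + 1/199)/8 = (8045/8)*(39204/199) = 78849045/398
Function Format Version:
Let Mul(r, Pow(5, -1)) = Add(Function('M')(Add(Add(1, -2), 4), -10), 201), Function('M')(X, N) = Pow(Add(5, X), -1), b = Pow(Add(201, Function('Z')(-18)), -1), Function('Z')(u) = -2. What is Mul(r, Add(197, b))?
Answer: Rational(78849045, 398) ≈ 1.9811e+5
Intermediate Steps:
b = Rational(1, 199) (b = Pow(Add(201, -2), -1) = Pow(199, -1) = Rational(1, 199) ≈ 0.0050251)
r = Rational(8045, 8) (r = Mul(5, Add(Pow(Add(5, Add(Add(1, -2), 4)), -1), 201)) = Mul(5, Add(Pow(Add(5, Add(-1, 4)), -1), 201)) = Mul(5, Add(Pow(Add(5, 3), -1), 201)) = Mul(5, Add(Pow(8, -1), 201)) = Mul(5, Add(Rational(1, 8), 201)) = Mul(5, Rational(1609, 8)) = Rational(8045, 8) ≈ 1005.6)
Mul(r, Add(197, b)) = Mul(Rational(8045, 8), Add(197, Rational(1, 199))) = Mul(Rational(8045, 8), Rational(39204, 199)) = Rational(78849045, 398)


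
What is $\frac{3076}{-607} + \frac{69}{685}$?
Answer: $- \frac{2065177}{415795} \approx -4.9668$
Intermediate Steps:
$\frac{3076}{-607} + \frac{69}{685} = 3076 \left(- \frac{1}{607}\right) + 69 \cdot \frac{1}{685} = - \frac{3076}{607} + \frac{69}{685} = - \frac{2065177}{415795}$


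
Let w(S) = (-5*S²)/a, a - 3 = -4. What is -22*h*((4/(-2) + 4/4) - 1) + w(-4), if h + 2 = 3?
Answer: 124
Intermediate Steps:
a = -1 (a = 3 - 4 = -1)
h = 1 (h = -2 + 3 = 1)
w(S) = 5*S² (w(S) = -5*S²/(-1) = -5*S²*(-1) = 5*S²)
-22*h*((4/(-2) + 4/4) - 1) + w(-4) = -22*((4/(-2) + 4/4) - 1) + 5*(-4)² = -22*((4*(-½) + 4*(¼)) - 1) + 5*16 = -22*((-2 + 1) - 1) + 80 = -22*(-1 - 1) + 80 = -22*(-2) + 80 = 44 + 80 = 124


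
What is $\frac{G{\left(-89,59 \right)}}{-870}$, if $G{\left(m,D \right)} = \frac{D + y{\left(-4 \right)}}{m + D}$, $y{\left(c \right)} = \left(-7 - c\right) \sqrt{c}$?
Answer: $\frac{59}{26100} - \frac{i}{4350} \approx 0.0022605 - 0.00022989 i$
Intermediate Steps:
$y{\left(c \right)} = \sqrt{c} \left(-7 - c\right)$
$G{\left(m,D \right)} = \frac{D - 6 i}{D + m}$ ($G{\left(m,D \right)} = \frac{D + \sqrt{-4} \left(-7 - -4\right)}{m + D} = \frac{D + 2 i \left(-7 + 4\right)}{D + m} = \frac{D + 2 i \left(-3\right)}{D + m} = \frac{D - 6 i}{D + m}$)
$\frac{G{\left(-89,59 \right)}}{-870} = \frac{\frac{1}{59 - 89} \left(59 - 6 i\right)}{-870} = \frac{59 - 6 i}{-30} \left(- \frac{1}{870}\right) = - \frac{59 - 6 i}{30} \left(- \frac{1}{870}\right) = \left(- \frac{59}{30} + \frac{i}{5}\right) \left(- \frac{1}{870}\right) = \frac{59}{26100} - \frac{i}{4350}$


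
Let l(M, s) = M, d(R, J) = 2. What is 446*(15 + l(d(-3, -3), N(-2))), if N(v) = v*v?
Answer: 7582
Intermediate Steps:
N(v) = v**2
446*(15 + l(d(-3, -3), N(-2))) = 446*(15 + 2) = 446*17 = 7582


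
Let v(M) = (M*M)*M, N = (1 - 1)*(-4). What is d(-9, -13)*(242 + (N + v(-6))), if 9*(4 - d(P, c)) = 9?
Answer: 78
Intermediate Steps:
d(P, c) = 3 (d(P, c) = 4 - 1/9*9 = 4 - 1 = 3)
N = 0 (N = 0*(-4) = 0)
v(M) = M**3 (v(M) = M**2*M = M**3)
d(-9, -13)*(242 + (N + v(-6))) = 3*(242 + (0 + (-6)**3)) = 3*(242 + (0 - 216)) = 3*(242 - 216) = 3*26 = 78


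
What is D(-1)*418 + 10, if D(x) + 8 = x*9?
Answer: -7096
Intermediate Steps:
D(x) = -8 + 9*x (D(x) = -8 + x*9 = -8 + 9*x)
D(-1)*418 + 10 = (-8 + 9*(-1))*418 + 10 = (-8 - 9)*418 + 10 = -17*418 + 10 = -7106 + 10 = -7096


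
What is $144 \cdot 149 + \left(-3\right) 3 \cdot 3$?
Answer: $21429$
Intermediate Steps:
$144 \cdot 149 + \left(-3\right) 3 \cdot 3 = 21456 - 27 = 21429$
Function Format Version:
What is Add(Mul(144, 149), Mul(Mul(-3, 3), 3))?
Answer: 21429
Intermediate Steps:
Add(Mul(144, 149), Mul(Mul(-3, 3), 3)) = Add(21456, Mul(-9, 3)) = Add(21456, -27) = 21429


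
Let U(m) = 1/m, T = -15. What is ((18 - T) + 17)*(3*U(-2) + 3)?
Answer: 75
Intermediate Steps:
((18 - T) + 17)*(3*U(-2) + 3) = ((18 - 1*(-15)) + 17)*(3/(-2) + 3) = ((18 + 15) + 17)*(3*(-½) + 3) = (33 + 17)*(-3/2 + 3) = 50*(3/2) = 75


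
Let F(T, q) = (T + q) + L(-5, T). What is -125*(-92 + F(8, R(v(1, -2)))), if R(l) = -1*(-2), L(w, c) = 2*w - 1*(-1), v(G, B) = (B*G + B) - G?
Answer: 11375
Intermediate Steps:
v(G, B) = B - G + B*G (v(G, B) = (B + B*G) - G = B - G + B*G)
L(w, c) = 1 + 2*w (L(w, c) = 2*w + 1 = 1 + 2*w)
R(l) = 2
F(T, q) = -9 + T + q (F(T, q) = (T + q) + (1 + 2*(-5)) = (T + q) + (1 - 10) = (T + q) - 9 = -9 + T + q)
-125*(-92 + F(8, R(v(1, -2)))) = -125*(-92 + (-9 + 8 + 2)) = -125*(-92 + 1) = -125*(-91) = 11375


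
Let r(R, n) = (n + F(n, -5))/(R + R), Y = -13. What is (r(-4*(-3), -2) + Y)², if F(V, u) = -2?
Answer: 6241/36 ≈ 173.36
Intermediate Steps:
r(R, n) = (-2 + n)/(2*R) (r(R, n) = (n - 2)/(R + R) = (-2 + n)/((2*R)) = (-2 + n)*(1/(2*R)) = (-2 + n)/(2*R))
(r(-4*(-3), -2) + Y)² = ((-2 - 2)/(2*((-4*(-3)))) - 13)² = ((½)*(-4)/12 - 13)² = ((½)*(1/12)*(-4) - 13)² = (-⅙ - 13)² = (-79/6)² = 6241/36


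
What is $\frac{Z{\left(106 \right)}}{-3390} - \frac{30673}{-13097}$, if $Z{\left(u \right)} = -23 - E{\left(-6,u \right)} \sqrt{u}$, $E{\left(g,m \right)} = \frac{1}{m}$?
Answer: $\frac{104282701}{44398830} + \frac{\sqrt{106}}{359340} \approx 2.3488$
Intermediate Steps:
$Z{\left(u \right)} = -23 - \frac{1}{\sqrt{u}}$ ($Z{\left(u \right)} = -23 - \frac{\sqrt{u}}{u} = -23 - \frac{1}{\sqrt{u}}$)
$\frac{Z{\left(106 \right)}}{-3390} - \frac{30673}{-13097} = \frac{-23 - \frac{1}{\sqrt{106}}}{-3390} - \frac{30673}{-13097} = \left(-23 - \frac{\sqrt{106}}{106}\right) \left(- \frac{1}{3390}\right) - - \frac{30673}{13097} = \left(-23 - \frac{\sqrt{106}}{106}\right) \left(- \frac{1}{3390}\right) + \frac{30673}{13097} = \left(\frac{23}{3390} + \frac{\sqrt{106}}{359340}\right) + \frac{30673}{13097} = \frac{104282701}{44398830} + \frac{\sqrt{106}}{359340}$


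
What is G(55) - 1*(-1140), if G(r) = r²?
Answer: 4165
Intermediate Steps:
G(55) - 1*(-1140) = 55² - 1*(-1140) = 3025 + 1140 = 4165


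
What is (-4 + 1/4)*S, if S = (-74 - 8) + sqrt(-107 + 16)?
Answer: 615/2 - 15*I*sqrt(91)/4 ≈ 307.5 - 35.773*I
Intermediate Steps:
S = -82 + I*sqrt(91) (S = -82 + sqrt(-91) = -82 + I*sqrt(91) ≈ -82.0 + 9.5394*I)
(-4 + 1/4)*S = (-4 + 1/4)*(-82 + I*sqrt(91)) = -15*(-82 + I*sqrt(91))/4 = 615/2 - 15*I*sqrt(91)/4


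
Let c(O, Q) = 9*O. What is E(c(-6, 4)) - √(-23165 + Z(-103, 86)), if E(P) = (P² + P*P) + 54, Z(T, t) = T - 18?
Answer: 5886 - I*√23286 ≈ 5886.0 - 152.6*I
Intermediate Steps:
Z(T, t) = -18 + T
E(P) = 54 + 2*P² (E(P) = (P² + P²) + 54 = 2*P² + 54 = 54 + 2*P²)
E(c(-6, 4)) - √(-23165 + Z(-103, 86)) = (54 + 2*(9*(-6))²) - √(-23165 + (-18 - 103)) = (54 + 2*(-54)²) - √(-23165 - 121) = (54 + 2*2916) - √(-23286) = (54 + 5832) - I*√23286 = 5886 - I*√23286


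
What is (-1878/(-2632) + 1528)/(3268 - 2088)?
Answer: 2011787/1552880 ≈ 1.2955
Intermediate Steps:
(-1878/(-2632) + 1528)/(3268 - 2088) = (-1878*(-1/2632) + 1528)/1180 = (939/1316 + 1528)*(1/1180) = (2011787/1316)*(1/1180) = 2011787/1552880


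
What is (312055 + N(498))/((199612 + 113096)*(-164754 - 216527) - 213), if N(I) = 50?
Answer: -104035/39743206387 ≈ -2.6177e-6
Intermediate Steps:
(312055 + N(498))/((199612 + 113096)*(-164754 - 216527) - 213) = (312055 + 50)/((199612 + 113096)*(-164754 - 216527) - 213) = 312105/(312708*(-381281) - 213) = 312105/(-119229618948 - 213) = 312105/(-119229619161) = 312105*(-1/119229619161) = -104035/39743206387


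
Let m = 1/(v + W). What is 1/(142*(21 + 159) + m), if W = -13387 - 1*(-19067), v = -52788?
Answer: 47108/1204080479 ≈ 3.9124e-5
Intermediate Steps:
W = 5680 (W = -13387 + 19067 = 5680)
m = -1/47108 (m = 1/(-52788 + 5680) = 1/(-47108) = -1/47108 ≈ -2.1228e-5)
1/(142*(21 + 159) + m) = 1/(142*(21 + 159) - 1/47108) = 1/(142*180 - 1/47108) = 1/(25560 - 1/47108) = 1/(1204080479/47108) = 47108/1204080479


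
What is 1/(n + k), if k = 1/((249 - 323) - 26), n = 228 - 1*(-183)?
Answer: 100/41099 ≈ 0.0024332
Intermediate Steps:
n = 411 (n = 228 + 183 = 411)
k = -1/100 (k = 1/(-74 - 26) = 1/(-100) = -1/100 ≈ -0.010000)
1/(n + k) = 1/(411 - 1/100) = 1/(41099/100) = 100/41099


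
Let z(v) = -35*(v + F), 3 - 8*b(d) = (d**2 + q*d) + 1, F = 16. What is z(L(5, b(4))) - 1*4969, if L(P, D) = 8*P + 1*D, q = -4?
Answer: -27751/4 ≈ -6937.8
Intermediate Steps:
b(d) = 1/4 + d/2 - d**2/8 (b(d) = 3/8 - ((d**2 - 4*d) + 1)/8 = 3/8 - (1 + d**2 - 4*d)/8 = 3/8 + (-1/8 + d/2 - d**2/8) = 1/4 + d/2 - d**2/8)
L(P, D) = D + 8*P (L(P, D) = 8*P + D = D + 8*P)
z(v) = -560 - 35*v (z(v) = -35*(v + 16) = -35*(16 + v) = -560 - 35*v)
z(L(5, b(4))) - 1*4969 = (-560 - 35*((1/4 + (1/2)*4 - 1/8*4**2) + 8*5)) - 1*4969 = (-560 - 35*((1/4 + 2 - 1/8*16) + 40)) - 4969 = (-560 - 35*((1/4 + 2 - 2) + 40)) - 4969 = (-560 - 35*(1/4 + 40)) - 4969 = (-560 - 35*161/4) - 4969 = (-560 - 5635/4) - 4969 = -7875/4 - 4969 = -27751/4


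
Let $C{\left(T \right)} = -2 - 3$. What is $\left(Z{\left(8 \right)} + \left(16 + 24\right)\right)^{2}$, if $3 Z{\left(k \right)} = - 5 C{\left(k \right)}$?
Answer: $\frac{21025}{9} \approx 2336.1$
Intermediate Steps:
$C{\left(T \right)} = -5$ ($C{\left(T \right)} = -2 - 3 = -5$)
$Z{\left(k \right)} = \frac{25}{3}$ ($Z{\left(k \right)} = \frac{\left(-5\right) \left(-5\right)}{3} = \frac{1}{3} \cdot 25 = \frac{25}{3}$)
$\left(Z{\left(8 \right)} + \left(16 + 24\right)\right)^{2} = \left(\frac{25}{3} + \left(16 + 24\right)\right)^{2} = \left(\frac{25}{3} + 40\right)^{2} = \left(\frac{145}{3}\right)^{2} = \frac{21025}{9}$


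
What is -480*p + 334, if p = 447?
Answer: -214226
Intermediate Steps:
-480*p + 334 = -480*447 + 334 = -214560 + 334 = -214226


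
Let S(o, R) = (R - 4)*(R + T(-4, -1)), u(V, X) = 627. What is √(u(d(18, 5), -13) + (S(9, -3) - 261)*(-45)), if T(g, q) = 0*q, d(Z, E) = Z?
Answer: √11427 ≈ 106.90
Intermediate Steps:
T(g, q) = 0
S(o, R) = R*(-4 + R) (S(o, R) = (R - 4)*(R + 0) = (-4 + R)*R = R*(-4 + R))
√(u(d(18, 5), -13) + (S(9, -3) - 261)*(-45)) = √(627 + (-3*(-4 - 3) - 261)*(-45)) = √(627 + (-3*(-7) - 261)*(-45)) = √(627 + (21 - 261)*(-45)) = √(627 - 240*(-45)) = √(627 + 10800) = √11427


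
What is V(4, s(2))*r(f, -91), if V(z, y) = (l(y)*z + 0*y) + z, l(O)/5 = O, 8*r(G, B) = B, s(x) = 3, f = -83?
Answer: -728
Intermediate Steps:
r(G, B) = B/8
l(O) = 5*O
V(z, y) = z + 5*y*z (V(z, y) = ((5*y)*z + 0*y) + z = (5*y*z + 0) + z = 5*y*z + z = z + 5*y*z)
V(4, s(2))*r(f, -91) = (4*(1 + 5*3))*((1/8)*(-91)) = (4*(1 + 15))*(-91/8) = (4*16)*(-91/8) = 64*(-91/8) = -728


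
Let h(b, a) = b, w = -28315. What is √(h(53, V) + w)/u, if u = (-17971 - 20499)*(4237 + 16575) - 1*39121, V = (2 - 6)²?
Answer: -I*√28262/800676761 ≈ -2.0996e-7*I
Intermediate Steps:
V = 16 (V = (-4)² = 16)
u = -800676761 (u = -38470*20812 - 39121 = -800637640 - 39121 = -800676761)
√(h(53, V) + w)/u = √(53 - 28315)/(-800676761) = √(-28262)*(-1/800676761) = (I*√28262)*(-1/800676761) = -I*√28262/800676761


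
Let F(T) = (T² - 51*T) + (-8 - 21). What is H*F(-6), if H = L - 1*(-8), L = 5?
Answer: 4069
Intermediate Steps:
H = 13 (H = 5 - 1*(-8) = 5 + 8 = 13)
F(T) = -29 + T² - 51*T (F(T) = (T² - 51*T) - 29 = -29 + T² - 51*T)
H*F(-6) = 13*(-29 + (-6)² - 51*(-6)) = 13*(-29 + 36 + 306) = 13*313 = 4069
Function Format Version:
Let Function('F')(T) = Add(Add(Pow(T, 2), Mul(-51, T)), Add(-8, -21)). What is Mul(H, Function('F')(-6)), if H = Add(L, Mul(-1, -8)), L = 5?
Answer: 4069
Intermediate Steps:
H = 13 (H = Add(5, Mul(-1, -8)) = Add(5, 8) = 13)
Function('F')(T) = Add(-29, Pow(T, 2), Mul(-51, T)) (Function('F')(T) = Add(Add(Pow(T, 2), Mul(-51, T)), -29) = Add(-29, Pow(T, 2), Mul(-51, T)))
Mul(H, Function('F')(-6)) = Mul(13, Add(-29, Pow(-6, 2), Mul(-51, -6))) = Mul(13, Add(-29, 36, 306)) = Mul(13, 313) = 4069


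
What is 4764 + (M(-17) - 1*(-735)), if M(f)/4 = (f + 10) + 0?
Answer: 5471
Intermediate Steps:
M(f) = 40 + 4*f (M(f) = 4*((f + 10) + 0) = 4*((10 + f) + 0) = 4*(10 + f) = 40 + 4*f)
4764 + (M(-17) - 1*(-735)) = 4764 + ((40 + 4*(-17)) - 1*(-735)) = 4764 + ((40 - 68) + 735) = 4764 + (-28 + 735) = 4764 + 707 = 5471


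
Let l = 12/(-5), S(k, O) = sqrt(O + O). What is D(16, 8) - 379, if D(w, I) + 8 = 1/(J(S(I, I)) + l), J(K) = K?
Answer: -3091/8 ≈ -386.38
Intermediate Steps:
S(k, O) = sqrt(2)*sqrt(O) (S(k, O) = sqrt(2*O) = sqrt(2)*sqrt(O))
l = -12/5 (l = 12*(-1/5) = -12/5 ≈ -2.4000)
D(w, I) = -8 + 1/(-12/5 + sqrt(2)*sqrt(I)) (D(w, I) = -8 + 1/(sqrt(2)*sqrt(I) - 12/5) = -8 + 1/(-12/5 + sqrt(2)*sqrt(I)))
D(16, 8) - 379 = (101 - 40*sqrt(2)*sqrt(8))/(-12 + 5*sqrt(2)*sqrt(8)) - 379 = (101 - 40*sqrt(2)*2*sqrt(2))/(-12 + 5*sqrt(2)*(2*sqrt(2))) - 379 = (101 - 160)/(-12 + 20) - 379 = -59/8 - 379 = -3091/8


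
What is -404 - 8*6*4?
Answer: -596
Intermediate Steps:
-404 - 8*6*4 = -404 - 48*4 = -404 - 1*192 = -404 - 192 = -596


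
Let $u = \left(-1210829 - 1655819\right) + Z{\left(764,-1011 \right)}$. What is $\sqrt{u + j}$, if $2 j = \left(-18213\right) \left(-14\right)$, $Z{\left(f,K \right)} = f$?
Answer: $i \sqrt{2738393} \approx 1654.8 i$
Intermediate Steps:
$j = 127491$ ($j = \frac{\left(-18213\right) \left(-14\right)}{2} = \frac{1}{2} \cdot 254982 = 127491$)
$u = -2865884$ ($u = \left(-1210829 - 1655819\right) + 764 = -2866648 + 764 = -2865884$)
$\sqrt{u + j} = \sqrt{-2865884 + 127491} = \sqrt{-2738393} = i \sqrt{2738393}$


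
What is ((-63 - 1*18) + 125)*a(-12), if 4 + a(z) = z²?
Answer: 6160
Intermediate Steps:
a(z) = -4 + z²
((-63 - 1*18) + 125)*a(-12) = ((-63 - 1*18) + 125)*(-4 + (-12)²) = ((-63 - 18) + 125)*(-4 + 144) = (-81 + 125)*140 = 44*140 = 6160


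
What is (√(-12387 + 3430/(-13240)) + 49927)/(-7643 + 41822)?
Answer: 49927/34179 + I*√5428641961/22626498 ≈ 1.4608 + 0.0032563*I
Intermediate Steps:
(√(-12387 + 3430/(-13240)) + 49927)/(-7643 + 41822) = (√(-12387 + 3430*(-1/13240)) + 49927)/34179 = (√(-12387 - 343/1324) + 49927)*(1/34179) = (√(-16400731/1324) + 49927)*(1/34179) = (I*√5428641961/662 + 49927)*(1/34179) = (49927 + I*√5428641961/662)*(1/34179) = 49927/34179 + I*√5428641961/22626498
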